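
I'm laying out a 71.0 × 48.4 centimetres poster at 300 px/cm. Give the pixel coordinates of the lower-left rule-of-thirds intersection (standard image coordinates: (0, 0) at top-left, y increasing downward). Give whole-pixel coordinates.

In pixels the canvas is 71.0 × 300 = 21300 wide and 48.4 × 300 = 14520 tall.
The lower-left point is one-third across and two-thirds down:
x = 1 × 21300/3 ≈ 7100; y = 2 × 14520/3 ≈ 9680.

x = 7100 px, y = 9680 px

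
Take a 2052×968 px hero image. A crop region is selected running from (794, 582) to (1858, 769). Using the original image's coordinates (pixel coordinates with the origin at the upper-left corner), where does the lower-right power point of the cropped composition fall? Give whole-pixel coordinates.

Crop width = 1858 − 794 = 1064 px; one third is 354.67 px.
Crop height = 769 − 582 = 187 px; one third is 62.33 px.
The lower-right point is two-thirds across and two-thirds down within the crop:
x = 794 + 2 × 354.67 ≈ 1503; y = 582 + 2 × 62.33 ≈ 707.

(1503, 707)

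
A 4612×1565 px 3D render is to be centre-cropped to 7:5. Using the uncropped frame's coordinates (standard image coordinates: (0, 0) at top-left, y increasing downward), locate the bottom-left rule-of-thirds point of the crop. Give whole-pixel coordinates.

4612/1565 > 7/5, so the 7:5 crop keeps the full height 1565 and trims width to 1565 × 7/5 = 2191.00 px.
Left offset = (4612 − 2191.00)/2 = 1210.50 px; top offset = 0.
Bottom-left is one-third across and two-thirds down within the crop:
x = 1210.50 + 1 × 2191.00/3 ≈ 1941; y = 0.00 + 2 × 1565.00/3 ≈ 1043.

(1941, 1043)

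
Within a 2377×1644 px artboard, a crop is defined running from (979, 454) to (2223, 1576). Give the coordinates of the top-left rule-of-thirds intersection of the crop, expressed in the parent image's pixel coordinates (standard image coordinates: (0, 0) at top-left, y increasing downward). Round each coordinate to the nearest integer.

x = 1394 px, y = 828 px

Crop width = 2223 − 979 = 1244 px; one third is 414.67 px.
Crop height = 1576 − 454 = 1122 px; one third is 374.00 px.
The top-left point is one-third across and one-third down within the crop:
x = 979 + 1 × 414.67 ≈ 1394; y = 454 + 1 × 374.00 ≈ 828.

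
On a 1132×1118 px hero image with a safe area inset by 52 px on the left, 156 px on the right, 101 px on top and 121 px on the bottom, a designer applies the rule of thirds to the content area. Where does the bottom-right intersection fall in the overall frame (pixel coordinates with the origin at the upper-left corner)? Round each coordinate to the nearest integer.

(668, 698)

Content width = 1132 − 52 − 156 = 924 px; content height = 1118 − 101 − 121 = 896 px.
Bottom-right is two-thirds across and two-thirds down within the content area.
x = 52 + 2 × 924/3 = 52 + 616.00 ≈ 668
y = 101 + 2 × 896/3 = 101 + 597.33 ≈ 698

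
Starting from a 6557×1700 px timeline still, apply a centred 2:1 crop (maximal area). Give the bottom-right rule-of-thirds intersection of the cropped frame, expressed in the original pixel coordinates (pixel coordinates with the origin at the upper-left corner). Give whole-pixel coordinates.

6557/1700 > 2/1, so the 2:1 crop keeps the full height 1700 and trims width to 1700 × 2/1 = 3400.00 px.
Left offset = (6557 − 3400.00)/2 = 1578.50 px; top offset = 0.
Bottom-right is two-thirds across and two-thirds down within the crop:
x = 1578.50 + 2 × 3400.00/3 ≈ 3845; y = 0.00 + 2 × 1700.00/3 ≈ 1133.

(3845, 1133)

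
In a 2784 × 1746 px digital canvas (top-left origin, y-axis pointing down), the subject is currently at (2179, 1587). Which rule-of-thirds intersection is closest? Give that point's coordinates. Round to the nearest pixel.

x = 1856 px, y = 1164 px

Third lines: x ∈ {928, 1856}, y ∈ {582, 1164}.
2179 is closer to x = 1856; 1587 is closer to y = 1164.
So the nearest intersection is the lower-right power point.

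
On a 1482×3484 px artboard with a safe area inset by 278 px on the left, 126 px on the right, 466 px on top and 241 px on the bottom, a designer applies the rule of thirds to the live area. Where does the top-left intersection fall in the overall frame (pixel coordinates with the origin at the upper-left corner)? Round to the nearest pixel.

Content width = 1482 − 278 − 126 = 1078 px; content height = 3484 − 466 − 241 = 2777 px.
Top-left is one-third across and one-third down within the live area.
x = 278 + 1 × 1078/3 = 278 + 359.33 ≈ 637
y = 466 + 1 × 2777/3 = 466 + 925.67 ≈ 1392

x = 637 px, y = 1392 px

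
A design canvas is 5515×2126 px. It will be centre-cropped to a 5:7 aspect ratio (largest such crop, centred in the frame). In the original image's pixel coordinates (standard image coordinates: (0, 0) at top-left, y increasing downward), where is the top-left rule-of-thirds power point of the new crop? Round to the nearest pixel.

5515/2126 > 5/7, so the 5:7 crop keeps the full height 2126 and trims width to 2126 × 5/7 = 1518.57 px.
Left offset = (5515 − 1518.57)/2 = 1998.21 px; top offset = 0.
Top-left is one-third across and one-third down within the crop:
x = 1998.21 + 1 × 1518.57/3 ≈ 2504; y = 0.00 + 1 × 2126.00/3 ≈ 709.

(2504, 709)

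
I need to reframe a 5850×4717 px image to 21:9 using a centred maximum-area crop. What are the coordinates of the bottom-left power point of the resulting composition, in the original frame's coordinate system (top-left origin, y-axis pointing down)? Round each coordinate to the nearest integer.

5850/4717 < 21/9, so the 21:9 crop keeps the full width 5850 and trims height to 5850 × 9/21 = 2507.14 px.
Top offset = (4717 − 2507.14)/2 = 1104.93 px; left offset = 0.
Bottom-left is one-third across and two-thirds down within the crop:
x = 0.00 + 1 × 5850.00/3 ≈ 1950; y = 1104.93 + 2 × 2507.14/3 ≈ 2776.

x = 1950 px, y = 2776 px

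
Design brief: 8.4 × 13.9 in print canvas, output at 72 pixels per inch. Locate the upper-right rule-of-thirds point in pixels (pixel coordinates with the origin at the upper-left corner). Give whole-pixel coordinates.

(403, 334)

In pixels the canvas is 8.4 × 72 = 604.8 wide and 13.9 × 72 = 1000.8 tall.
The upper-right point is two-thirds across and one-third down:
x = 2 × 604.8/3 ≈ 403; y = 1 × 1000.8/3 ≈ 334.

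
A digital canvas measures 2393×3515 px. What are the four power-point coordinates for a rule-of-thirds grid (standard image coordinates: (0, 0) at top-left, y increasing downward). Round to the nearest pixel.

(798, 1172), (1595, 1172), (798, 2343), (1595, 2343)

One third of 2393 is 797.67; one third of 3515 is 1171.67.
Vertical third lines at x = 798 and x = 1595; horizontal third lines at y = 1172 and y = 2343.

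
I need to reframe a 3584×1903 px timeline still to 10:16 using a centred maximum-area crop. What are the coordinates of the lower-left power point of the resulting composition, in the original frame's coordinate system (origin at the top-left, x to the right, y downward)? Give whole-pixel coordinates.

3584/1903 > 10/16, so the 10:16 crop keeps the full height 1903 and trims width to 1903 × 10/16 = 1189.38 px.
Left offset = (3584 − 1189.38)/2 = 1197.31 px; top offset = 0.
Lower-left is one-third across and two-thirds down within the crop:
x = 1197.31 + 1 × 1189.38/3 ≈ 1594; y = 0.00 + 2 × 1903.00/3 ≈ 1269.

(1594, 1269)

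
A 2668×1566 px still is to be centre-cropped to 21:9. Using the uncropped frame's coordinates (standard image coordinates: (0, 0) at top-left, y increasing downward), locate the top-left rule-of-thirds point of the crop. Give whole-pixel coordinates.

2668/1566 < 21/9, so the 21:9 crop keeps the full width 2668 and trims height to 2668 × 9/21 = 1143.43 px.
Top offset = (1566 − 1143.43)/2 = 211.29 px; left offset = 0.
Top-left is one-third across and one-third down within the crop:
x = 0.00 + 1 × 2668.00/3 ≈ 889; y = 211.29 + 1 × 1143.43/3 ≈ 592.

(889, 592)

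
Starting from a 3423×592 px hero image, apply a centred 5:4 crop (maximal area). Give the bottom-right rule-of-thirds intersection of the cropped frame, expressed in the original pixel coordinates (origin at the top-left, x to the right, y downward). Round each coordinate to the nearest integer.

3423/592 > 5/4, so the 5:4 crop keeps the full height 592 and trims width to 592 × 5/4 = 740.00 px.
Left offset = (3423 − 740.00)/2 = 1341.50 px; top offset = 0.
Bottom-right is two-thirds across and two-thirds down within the crop:
x = 1341.50 + 2 × 740.00/3 ≈ 1835; y = 0.00 + 2 × 592.00/3 ≈ 395.

x = 1835 px, y = 395 px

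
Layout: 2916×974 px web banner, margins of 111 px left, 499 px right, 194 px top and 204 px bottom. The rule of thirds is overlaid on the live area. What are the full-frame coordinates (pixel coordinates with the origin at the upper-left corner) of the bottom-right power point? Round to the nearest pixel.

Content width = 2916 − 111 − 499 = 2306 px; content height = 974 − 194 − 204 = 576 px.
Bottom-right is two-thirds across and two-thirds down within the live area.
x = 111 + 2 × 2306/3 = 111 + 1537.33 ≈ 1648
y = 194 + 2 × 576/3 = 194 + 384.00 ≈ 578

x = 1648 px, y = 578 px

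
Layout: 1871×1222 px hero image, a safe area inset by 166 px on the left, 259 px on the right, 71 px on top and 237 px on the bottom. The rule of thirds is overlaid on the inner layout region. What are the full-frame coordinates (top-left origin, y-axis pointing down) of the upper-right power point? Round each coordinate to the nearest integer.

Content width = 1871 − 166 − 259 = 1446 px; content height = 1222 − 71 − 237 = 914 px.
Upper-right is two-thirds across and one-third down within the inner layout region.
x = 166 + 2 × 1446/3 = 166 + 964.00 ≈ 1130
y = 71 + 1 × 914/3 = 71 + 304.67 ≈ 376

x = 1130 px, y = 376 px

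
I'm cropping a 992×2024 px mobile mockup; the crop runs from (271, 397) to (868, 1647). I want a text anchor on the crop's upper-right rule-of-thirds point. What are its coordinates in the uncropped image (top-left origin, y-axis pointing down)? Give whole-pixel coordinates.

Crop width = 868 − 271 = 597 px; one third is 199.00 px.
Crop height = 1647 − 397 = 1250 px; one third is 416.67 px.
The upper-right point is two-thirds across and one-third down within the crop:
x = 271 + 2 × 199.00 ≈ 669; y = 397 + 1 × 416.67 ≈ 814.

(669, 814)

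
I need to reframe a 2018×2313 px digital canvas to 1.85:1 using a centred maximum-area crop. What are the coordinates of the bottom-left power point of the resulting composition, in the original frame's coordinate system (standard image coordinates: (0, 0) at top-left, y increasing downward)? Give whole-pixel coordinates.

2018/2313 < 1.85/1, so the 1.85:1 crop keeps the full width 2018 and trims height to 2018 × 1/1.85 = 1090.81 px.
Top offset = (2313 − 1090.81)/2 = 611.09 px; left offset = 0.
Bottom-left is one-third across and two-thirds down within the crop:
x = 0.00 + 1 × 2018.00/3 ≈ 673; y = 611.09 + 2 × 1090.81/3 ≈ 1338.

(673, 1338)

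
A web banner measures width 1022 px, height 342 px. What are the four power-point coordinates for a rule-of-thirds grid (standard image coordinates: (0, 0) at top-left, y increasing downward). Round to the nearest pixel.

(341, 114), (681, 114), (341, 228), (681, 228)

One third of 1022 is 340.67; one third of 342 is 114.
Vertical third lines at x = 341 and x = 681; horizontal third lines at y = 114 and y = 228.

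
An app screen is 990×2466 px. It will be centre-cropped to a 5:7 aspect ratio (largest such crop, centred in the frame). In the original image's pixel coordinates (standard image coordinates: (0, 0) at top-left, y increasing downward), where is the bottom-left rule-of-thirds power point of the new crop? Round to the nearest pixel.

x = 330 px, y = 1464 px

990/2466 < 5/7, so the 5:7 crop keeps the full width 990 and trims height to 990 × 7/5 = 1386.00 px.
Top offset = (2466 − 1386.00)/2 = 540.00 px; left offset = 0.
Bottom-left is one-third across and two-thirds down within the crop:
x = 0.00 + 1 × 990.00/3 ≈ 330; y = 540.00 + 2 × 1386.00/3 ≈ 1464.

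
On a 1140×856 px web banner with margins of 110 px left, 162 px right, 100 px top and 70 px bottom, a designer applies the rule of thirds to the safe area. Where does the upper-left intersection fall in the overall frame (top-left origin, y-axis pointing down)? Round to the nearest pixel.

x = 399 px, y = 329 px

Content width = 1140 − 110 − 162 = 868 px; content height = 856 − 100 − 70 = 686 px.
Upper-left is one-third across and one-third down within the safe area.
x = 110 + 1 × 868/3 = 110 + 289.33 ≈ 399
y = 100 + 1 × 686/3 = 100 + 228.67 ≈ 329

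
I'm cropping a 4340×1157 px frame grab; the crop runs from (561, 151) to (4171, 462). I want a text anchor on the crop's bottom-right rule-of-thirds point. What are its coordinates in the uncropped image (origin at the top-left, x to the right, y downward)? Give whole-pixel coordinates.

Crop width = 4171 − 561 = 3610 px; one third is 1203.33 px.
Crop height = 462 − 151 = 311 px; one third is 103.67 px.
The bottom-right point is two-thirds across and two-thirds down within the crop:
x = 561 + 2 × 1203.33 ≈ 2968; y = 151 + 2 × 103.67 ≈ 358.

(2968, 358)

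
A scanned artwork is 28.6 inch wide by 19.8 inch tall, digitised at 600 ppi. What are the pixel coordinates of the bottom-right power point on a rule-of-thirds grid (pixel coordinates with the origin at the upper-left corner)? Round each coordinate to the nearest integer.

In pixels the canvas is 28.6 × 600 = 17160 wide and 19.8 × 600 = 11880 tall.
The bottom-right point is two-thirds across and two-thirds down:
x = 2 × 17160/3 ≈ 11440; y = 2 × 11880/3 ≈ 7920.

(11440, 7920)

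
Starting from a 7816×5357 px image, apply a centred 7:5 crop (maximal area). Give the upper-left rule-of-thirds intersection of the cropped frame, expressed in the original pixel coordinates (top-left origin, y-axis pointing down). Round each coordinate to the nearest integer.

7816/5357 > 7/5, so the 7:5 crop keeps the full height 5357 and trims width to 5357 × 7/5 = 7499.80 px.
Left offset = (7816 − 7499.80)/2 = 158.10 px; top offset = 0.
Upper-left is one-third across and one-third down within the crop:
x = 158.10 + 1 × 7499.80/3 ≈ 2658; y = 0.00 + 1 × 5357.00/3 ≈ 1786.

(2658, 1786)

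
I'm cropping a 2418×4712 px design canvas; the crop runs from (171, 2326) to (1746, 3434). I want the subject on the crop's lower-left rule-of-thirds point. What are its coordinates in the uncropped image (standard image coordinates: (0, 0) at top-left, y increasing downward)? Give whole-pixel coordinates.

Crop width = 1746 − 171 = 1575 px; one third is 525.00 px.
Crop height = 3434 − 2326 = 1108 px; one third is 369.33 px.
The lower-left point is one-third across and two-thirds down within the crop:
x = 171 + 1 × 525.00 ≈ 696; y = 2326 + 2 × 369.33 ≈ 3065.

(696, 3065)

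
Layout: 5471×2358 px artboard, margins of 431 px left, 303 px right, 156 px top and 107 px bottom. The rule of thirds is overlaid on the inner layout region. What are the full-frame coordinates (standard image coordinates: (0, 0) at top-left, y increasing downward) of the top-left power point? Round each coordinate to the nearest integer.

(2010, 854)

Content width = 5471 − 431 − 303 = 4737 px; content height = 2358 − 156 − 107 = 2095 px.
Top-left is one-third across and one-third down within the inner layout region.
x = 431 + 1 × 4737/3 = 431 + 1579.00 ≈ 2010
y = 156 + 1 × 2095/3 = 156 + 698.33 ≈ 854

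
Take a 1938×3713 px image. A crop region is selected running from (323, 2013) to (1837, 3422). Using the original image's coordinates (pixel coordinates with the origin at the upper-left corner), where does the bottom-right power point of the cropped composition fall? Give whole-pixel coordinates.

Crop width = 1837 − 323 = 1514 px; one third is 504.67 px.
Crop height = 3422 − 2013 = 1409 px; one third is 469.67 px.
The bottom-right point is two-thirds across and two-thirds down within the crop:
x = 323 + 2 × 504.67 ≈ 1332; y = 2013 + 2 × 469.67 ≈ 2952.

(1332, 2952)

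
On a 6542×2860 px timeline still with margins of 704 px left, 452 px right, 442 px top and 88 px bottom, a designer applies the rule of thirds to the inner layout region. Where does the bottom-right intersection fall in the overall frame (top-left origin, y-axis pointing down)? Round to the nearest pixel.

Content width = 6542 − 704 − 452 = 5386 px; content height = 2860 − 442 − 88 = 2330 px.
Bottom-right is two-thirds across and two-thirds down within the inner layout region.
x = 704 + 2 × 5386/3 = 704 + 3590.67 ≈ 4295
y = 442 + 2 × 2330/3 = 442 + 1553.33 ≈ 1995

(4295, 1995)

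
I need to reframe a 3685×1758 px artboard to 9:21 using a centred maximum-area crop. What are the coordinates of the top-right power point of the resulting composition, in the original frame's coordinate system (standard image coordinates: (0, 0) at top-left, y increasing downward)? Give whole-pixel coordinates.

x = 1968 px, y = 586 px

3685/1758 > 9/21, so the 9:21 crop keeps the full height 1758 and trims width to 1758 × 9/21 = 753.43 px.
Left offset = (3685 − 753.43)/2 = 1465.79 px; top offset = 0.
Top-right is two-thirds across and one-third down within the crop:
x = 1465.79 + 2 × 753.43/3 ≈ 1968; y = 0.00 + 1 × 1758.00/3 ≈ 586.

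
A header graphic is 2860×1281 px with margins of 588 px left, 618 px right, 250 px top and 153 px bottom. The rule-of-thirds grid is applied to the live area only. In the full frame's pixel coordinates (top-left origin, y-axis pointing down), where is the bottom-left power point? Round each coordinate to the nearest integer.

(1139, 835)

Content width = 2860 − 588 − 618 = 1654 px; content height = 1281 − 250 − 153 = 878 px.
Bottom-left is one-third across and two-thirds down within the live area.
x = 588 + 1 × 1654/3 = 588 + 551.33 ≈ 1139
y = 250 + 2 × 878/3 = 250 + 585.33 ≈ 835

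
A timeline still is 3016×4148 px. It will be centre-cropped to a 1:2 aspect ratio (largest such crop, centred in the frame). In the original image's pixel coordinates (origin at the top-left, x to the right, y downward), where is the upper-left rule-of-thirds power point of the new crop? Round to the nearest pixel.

3016/4148 > 1/2, so the 1:2 crop keeps the full height 4148 and trims width to 4148 × 1/2 = 2074.00 px.
Left offset = (3016 − 2074.00)/2 = 471.00 px; top offset = 0.
Upper-left is one-third across and one-third down within the crop:
x = 471.00 + 1 × 2074.00/3 ≈ 1162; y = 0.00 + 1 × 4148.00/3 ≈ 1383.

(1162, 1383)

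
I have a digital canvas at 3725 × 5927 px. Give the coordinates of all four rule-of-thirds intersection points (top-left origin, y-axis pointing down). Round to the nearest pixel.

(1242, 1976), (2483, 1976), (1242, 3951), (2483, 3951)

One third of 3725 is 1241.67; one third of 5927 is 1975.67.
Vertical third lines at x = 1242 and x = 2483; horizontal third lines at y = 1976 and y = 3951.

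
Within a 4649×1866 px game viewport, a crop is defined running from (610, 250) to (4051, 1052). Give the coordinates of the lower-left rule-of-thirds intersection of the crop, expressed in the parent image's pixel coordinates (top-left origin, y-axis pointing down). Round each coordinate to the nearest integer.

Crop width = 4051 − 610 = 3441 px; one third is 1147.00 px.
Crop height = 1052 − 250 = 802 px; one third is 267.33 px.
The lower-left point is one-third across and two-thirds down within the crop:
x = 610 + 1 × 1147.00 ≈ 1757; y = 250 + 2 × 267.33 ≈ 785.

(1757, 785)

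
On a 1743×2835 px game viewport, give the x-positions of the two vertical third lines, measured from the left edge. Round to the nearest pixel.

581 px and 1162 px

1743 / 3 = 581, so the vertical lines sit at one and two thirds of 1743.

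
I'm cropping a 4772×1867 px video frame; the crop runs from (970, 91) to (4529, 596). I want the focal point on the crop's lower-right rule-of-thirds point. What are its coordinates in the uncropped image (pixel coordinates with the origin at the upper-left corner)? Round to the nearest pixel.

Crop width = 4529 − 970 = 3559 px; one third is 1186.33 px.
Crop height = 596 − 91 = 505 px; one third is 168.33 px.
The lower-right point is two-thirds across and two-thirds down within the crop:
x = 970 + 2 × 1186.33 ≈ 3343; y = 91 + 2 × 168.33 ≈ 428.

(3343, 428)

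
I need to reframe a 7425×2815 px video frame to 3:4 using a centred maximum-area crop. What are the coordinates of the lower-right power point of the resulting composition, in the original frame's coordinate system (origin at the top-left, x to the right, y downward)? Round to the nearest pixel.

7425/2815 > 3/4, so the 3:4 crop keeps the full height 2815 and trims width to 2815 × 3/4 = 2111.25 px.
Left offset = (7425 − 2111.25)/2 = 2656.88 px; top offset = 0.
Lower-right is two-thirds across and two-thirds down within the crop:
x = 2656.88 + 2 × 2111.25/3 ≈ 4064; y = 0.00 + 2 × 2815.00/3 ≈ 1877.

(4064, 1877)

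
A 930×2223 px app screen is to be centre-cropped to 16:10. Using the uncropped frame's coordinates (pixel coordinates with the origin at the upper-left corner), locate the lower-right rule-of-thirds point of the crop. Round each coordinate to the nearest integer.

930/2223 < 16/10, so the 16:10 crop keeps the full width 930 and trims height to 930 × 10/16 = 581.25 px.
Top offset = (2223 − 581.25)/2 = 820.88 px; left offset = 0.
Lower-right is two-thirds across and two-thirds down within the crop:
x = 0.00 + 2 × 930.00/3 ≈ 620; y = 820.88 + 2 × 581.25/3 ≈ 1208.

x = 620 px, y = 1208 px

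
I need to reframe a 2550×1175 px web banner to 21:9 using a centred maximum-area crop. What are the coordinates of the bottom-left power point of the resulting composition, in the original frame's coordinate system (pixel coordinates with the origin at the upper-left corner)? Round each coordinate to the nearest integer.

2550/1175 < 21/9, so the 21:9 crop keeps the full width 2550 and trims height to 2550 × 9/21 = 1092.86 px.
Top offset = (1175 − 1092.86)/2 = 41.07 px; left offset = 0.
Bottom-left is one-third across and two-thirds down within the crop:
x = 0.00 + 1 × 2550.00/3 ≈ 850; y = 41.07 + 2 × 1092.86/3 ≈ 770.

(850, 770)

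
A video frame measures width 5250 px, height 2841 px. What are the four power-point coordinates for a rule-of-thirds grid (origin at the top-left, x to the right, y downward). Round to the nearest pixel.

One third of 5250 is 1750; one third of 2841 is 947.
Vertical third lines at x = 1750 and x = 3500; horizontal third lines at y = 947 and y = 1894.

(1750, 947), (3500, 947), (1750, 1894), (3500, 1894)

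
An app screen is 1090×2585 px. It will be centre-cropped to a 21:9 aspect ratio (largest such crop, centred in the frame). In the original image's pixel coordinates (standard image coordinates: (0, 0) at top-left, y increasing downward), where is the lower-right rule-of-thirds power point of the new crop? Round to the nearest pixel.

1090/2585 < 21/9, so the 21:9 crop keeps the full width 1090 and trims height to 1090 × 9/21 = 467.14 px.
Top offset = (2585 − 467.14)/2 = 1058.93 px; left offset = 0.
Lower-right is two-thirds across and two-thirds down within the crop:
x = 0.00 + 2 × 1090.00/3 ≈ 727; y = 1058.93 + 2 × 467.14/3 ≈ 1370.

(727, 1370)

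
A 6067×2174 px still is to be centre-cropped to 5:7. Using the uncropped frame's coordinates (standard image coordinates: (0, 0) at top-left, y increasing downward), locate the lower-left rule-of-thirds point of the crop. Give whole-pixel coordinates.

(2775, 1449)

6067/2174 > 5/7, so the 5:7 crop keeps the full height 2174 and trims width to 2174 × 5/7 = 1552.86 px.
Left offset = (6067 − 1552.86)/2 = 2257.07 px; top offset = 0.
Lower-left is one-third across and two-thirds down within the crop:
x = 2257.07 + 1 × 1552.86/3 ≈ 2775; y = 0.00 + 2 × 2174.00/3 ≈ 1449.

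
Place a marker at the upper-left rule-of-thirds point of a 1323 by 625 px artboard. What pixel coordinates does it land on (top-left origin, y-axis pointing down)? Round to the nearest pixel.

The upper-left point sits one-third of the way across and one-third of the way down.
x = 1 × 1323/3 ≈ 441; y = 1 × 625/3 ≈ 208.

(441, 208)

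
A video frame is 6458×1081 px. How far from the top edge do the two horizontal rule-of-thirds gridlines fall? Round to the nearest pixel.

360 px and 721 px

1081 / 3 = 360.33, so the horizontal lines sit at one and two thirds of 1081.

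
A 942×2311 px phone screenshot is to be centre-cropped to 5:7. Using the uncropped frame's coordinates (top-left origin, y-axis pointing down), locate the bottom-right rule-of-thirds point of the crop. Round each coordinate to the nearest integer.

942/2311 < 5/7, so the 5:7 crop keeps the full width 942 and trims height to 942 × 7/5 = 1318.80 px.
Top offset = (2311 − 1318.80)/2 = 496.10 px; left offset = 0.
Bottom-right is two-thirds across and two-thirds down within the crop:
x = 0.00 + 2 × 942.00/3 ≈ 628; y = 496.10 + 2 × 1318.80/3 ≈ 1375.

(628, 1375)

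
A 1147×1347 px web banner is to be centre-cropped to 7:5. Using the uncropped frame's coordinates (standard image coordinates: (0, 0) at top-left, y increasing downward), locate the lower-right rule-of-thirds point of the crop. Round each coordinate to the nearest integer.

(765, 810)

1147/1347 < 7/5, so the 7:5 crop keeps the full width 1147 and trims height to 1147 × 5/7 = 819.29 px.
Top offset = (1347 − 819.29)/2 = 263.86 px; left offset = 0.
Lower-right is two-thirds across and two-thirds down within the crop:
x = 0.00 + 2 × 1147.00/3 ≈ 765; y = 263.86 + 2 × 819.29/3 ≈ 810.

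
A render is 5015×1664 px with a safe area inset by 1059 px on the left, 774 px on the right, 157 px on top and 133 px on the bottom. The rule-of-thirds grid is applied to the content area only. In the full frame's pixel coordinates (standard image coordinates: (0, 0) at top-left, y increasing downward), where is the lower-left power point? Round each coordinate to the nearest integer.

x = 2120 px, y = 1073 px

Content width = 5015 − 1059 − 774 = 3182 px; content height = 1664 − 157 − 133 = 1374 px.
Lower-left is one-third across and two-thirds down within the content area.
x = 1059 + 1 × 3182/3 = 1059 + 1060.67 ≈ 2120
y = 157 + 2 × 1374/3 = 157 + 916.00 ≈ 1073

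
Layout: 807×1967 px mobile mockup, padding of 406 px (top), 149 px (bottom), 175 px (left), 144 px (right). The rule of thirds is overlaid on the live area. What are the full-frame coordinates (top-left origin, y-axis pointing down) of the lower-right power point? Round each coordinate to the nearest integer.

(500, 1347)

Content width = 807 − 175 − 144 = 488 px; content height = 1967 − 406 − 149 = 1412 px.
Lower-right is two-thirds across and two-thirds down within the live area.
x = 175 + 2 × 488/3 = 175 + 325.33 ≈ 500
y = 406 + 2 × 1412/3 = 406 + 941.33 ≈ 1347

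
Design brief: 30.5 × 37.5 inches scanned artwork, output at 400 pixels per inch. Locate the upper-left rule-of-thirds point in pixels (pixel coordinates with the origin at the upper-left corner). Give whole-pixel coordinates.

(4067, 5000)

In pixels the canvas is 30.5 × 400 = 12200 wide and 37.5 × 400 = 15000 tall.
The upper-left point is one-third across and one-third down:
x = 1 × 12200/3 ≈ 4067; y = 1 × 15000/3 ≈ 5000.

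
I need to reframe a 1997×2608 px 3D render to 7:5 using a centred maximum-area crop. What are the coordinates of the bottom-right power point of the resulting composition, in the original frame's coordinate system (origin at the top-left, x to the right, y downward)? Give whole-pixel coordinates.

x = 1331 px, y = 1542 px

1997/2608 < 7/5, so the 7:5 crop keeps the full width 1997 and trims height to 1997 × 5/7 = 1426.43 px.
Top offset = (2608 − 1426.43)/2 = 590.79 px; left offset = 0.
Bottom-right is two-thirds across and two-thirds down within the crop:
x = 0.00 + 2 × 1997.00/3 ≈ 1331; y = 590.79 + 2 × 1426.43/3 ≈ 1542.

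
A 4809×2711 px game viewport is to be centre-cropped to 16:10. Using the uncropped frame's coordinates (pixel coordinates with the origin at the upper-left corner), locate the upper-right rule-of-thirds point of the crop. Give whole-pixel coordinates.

4809/2711 > 16/10, so the 16:10 crop keeps the full height 2711 and trims width to 2711 × 16/10 = 4337.60 px.
Left offset = (4809 − 4337.60)/2 = 235.70 px; top offset = 0.
Upper-right is two-thirds across and one-third down within the crop:
x = 235.70 + 2 × 4337.60/3 ≈ 3127; y = 0.00 + 1 × 2711.00/3 ≈ 904.

(3127, 904)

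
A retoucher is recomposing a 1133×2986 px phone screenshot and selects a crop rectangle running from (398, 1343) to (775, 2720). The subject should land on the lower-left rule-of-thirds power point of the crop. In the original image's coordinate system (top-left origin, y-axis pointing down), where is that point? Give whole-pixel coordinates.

Crop width = 775 − 398 = 377 px; one third is 125.67 px.
Crop height = 2720 − 1343 = 1377 px; one third is 459.00 px.
The lower-left point is one-third across and two-thirds down within the crop:
x = 398 + 1 × 125.67 ≈ 524; y = 1343 + 2 × 459.00 ≈ 2261.

x = 524 px, y = 2261 px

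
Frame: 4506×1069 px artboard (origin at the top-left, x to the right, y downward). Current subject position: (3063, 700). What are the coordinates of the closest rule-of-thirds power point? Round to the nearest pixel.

x = 3004 px, y = 713 px

Third lines: x ∈ {1502, 3004}, y ∈ {356, 713}.
3063 is closer to x = 3004; 700 is closer to y = 713.
So the nearest intersection is the lower-right power point.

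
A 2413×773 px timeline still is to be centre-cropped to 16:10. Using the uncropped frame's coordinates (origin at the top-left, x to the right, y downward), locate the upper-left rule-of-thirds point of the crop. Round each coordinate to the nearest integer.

(1000, 258)

2413/773 > 16/10, so the 16:10 crop keeps the full height 773 and trims width to 773 × 16/10 = 1236.80 px.
Left offset = (2413 − 1236.80)/2 = 588.10 px; top offset = 0.
Upper-left is one-third across and one-third down within the crop:
x = 588.10 + 1 × 1236.80/3 ≈ 1000; y = 0.00 + 1 × 773.00/3 ≈ 258.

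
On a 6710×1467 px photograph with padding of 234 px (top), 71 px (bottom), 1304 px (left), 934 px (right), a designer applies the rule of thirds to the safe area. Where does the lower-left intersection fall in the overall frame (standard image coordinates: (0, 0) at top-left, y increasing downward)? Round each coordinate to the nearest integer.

(2795, 1009)

Content width = 6710 − 1304 − 934 = 4472 px; content height = 1467 − 234 − 71 = 1162 px.
Lower-left is one-third across and two-thirds down within the safe area.
x = 1304 + 1 × 4472/3 = 1304 + 1490.67 ≈ 2795
y = 234 + 2 × 1162/3 = 234 + 774.67 ≈ 1009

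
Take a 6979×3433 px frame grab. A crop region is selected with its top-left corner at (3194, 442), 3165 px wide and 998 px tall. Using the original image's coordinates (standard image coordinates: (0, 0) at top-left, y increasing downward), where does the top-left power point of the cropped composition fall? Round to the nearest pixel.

One third of the crop width 3165 is 1055.00 px.
One third of the crop height 998 is 332.67 px.
The top-left point is one-third across and one-third down within the crop:
x = 3194 + 1 × 1055.00 ≈ 4249; y = 442 + 1 × 332.67 ≈ 775.

x = 4249 px, y = 775 px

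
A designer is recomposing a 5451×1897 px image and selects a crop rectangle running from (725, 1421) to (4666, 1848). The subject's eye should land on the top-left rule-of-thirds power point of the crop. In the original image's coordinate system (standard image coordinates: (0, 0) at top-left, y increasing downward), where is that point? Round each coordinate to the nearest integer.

Crop width = 4666 − 725 = 3941 px; one third is 1313.67 px.
Crop height = 1848 − 1421 = 427 px; one third is 142.33 px.
The top-left point is one-third across and one-third down within the crop:
x = 725 + 1 × 1313.67 ≈ 2039; y = 1421 + 1 × 142.33 ≈ 1563.

(2039, 1563)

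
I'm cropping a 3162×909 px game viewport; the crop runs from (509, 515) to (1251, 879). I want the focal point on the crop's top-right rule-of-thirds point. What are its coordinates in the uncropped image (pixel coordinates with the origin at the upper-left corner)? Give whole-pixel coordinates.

(1004, 636)

Crop width = 1251 − 509 = 742 px; one third is 247.33 px.
Crop height = 879 − 515 = 364 px; one third is 121.33 px.
The top-right point is two-thirds across and one-third down within the crop:
x = 509 + 2 × 247.33 ≈ 1004; y = 515 + 1 × 121.33 ≈ 636.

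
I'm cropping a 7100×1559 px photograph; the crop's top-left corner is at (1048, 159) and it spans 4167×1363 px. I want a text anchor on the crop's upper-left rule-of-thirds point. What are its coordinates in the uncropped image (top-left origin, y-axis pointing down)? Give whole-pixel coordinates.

One third of the crop width 4167 is 1389.00 px.
One third of the crop height 1363 is 454.33 px.
The upper-left point is one-third across and one-third down within the crop:
x = 1048 + 1 × 1389.00 ≈ 2437; y = 159 + 1 × 454.33 ≈ 613.

x = 2437 px, y = 613 px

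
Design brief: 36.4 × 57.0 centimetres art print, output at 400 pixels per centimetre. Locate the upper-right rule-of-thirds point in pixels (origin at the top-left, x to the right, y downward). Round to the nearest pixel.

In pixels the canvas is 36.4 × 400 = 14560 wide and 57.0 × 400 = 22800 tall.
The upper-right point is two-thirds across and one-third down:
x = 2 × 14560/3 ≈ 9707; y = 1 × 22800/3 ≈ 7600.

(9707, 7600)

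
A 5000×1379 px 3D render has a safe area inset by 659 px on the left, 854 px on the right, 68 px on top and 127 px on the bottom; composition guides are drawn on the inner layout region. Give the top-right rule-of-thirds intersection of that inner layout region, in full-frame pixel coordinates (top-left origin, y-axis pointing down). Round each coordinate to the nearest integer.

x = 2984 px, y = 463 px

Content width = 5000 − 659 − 854 = 3487 px; content height = 1379 − 68 − 127 = 1184 px.
Top-right is two-thirds across and one-third down within the inner layout region.
x = 659 + 2 × 3487/3 = 659 + 2324.67 ≈ 2984
y = 68 + 1 × 1184/3 = 68 + 394.67 ≈ 463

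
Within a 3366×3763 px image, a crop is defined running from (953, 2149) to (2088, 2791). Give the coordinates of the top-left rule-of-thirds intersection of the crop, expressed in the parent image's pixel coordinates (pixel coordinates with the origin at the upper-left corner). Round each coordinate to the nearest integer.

Crop width = 2088 − 953 = 1135 px; one third is 378.33 px.
Crop height = 2791 − 2149 = 642 px; one third is 214.00 px.
The top-left point is one-third across and one-third down within the crop:
x = 953 + 1 × 378.33 ≈ 1331; y = 2149 + 1 × 214.00 ≈ 2363.

x = 1331 px, y = 2363 px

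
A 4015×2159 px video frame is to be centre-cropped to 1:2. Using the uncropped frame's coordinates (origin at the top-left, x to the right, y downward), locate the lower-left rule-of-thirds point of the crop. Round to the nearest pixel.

4015/2159 > 1/2, so the 1:2 crop keeps the full height 2159 and trims width to 2159 × 1/2 = 1079.50 px.
Left offset = (4015 − 1079.50)/2 = 1467.75 px; top offset = 0.
Lower-left is one-third across and two-thirds down within the crop:
x = 1467.75 + 1 × 1079.50/3 ≈ 1828; y = 0.00 + 2 × 2159.00/3 ≈ 1439.

(1828, 1439)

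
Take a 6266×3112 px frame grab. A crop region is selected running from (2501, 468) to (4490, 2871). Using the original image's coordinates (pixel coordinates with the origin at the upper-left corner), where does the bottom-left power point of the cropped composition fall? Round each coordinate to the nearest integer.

Crop width = 4490 − 2501 = 1989 px; one third is 663.00 px.
Crop height = 2871 − 468 = 2403 px; one third is 801.00 px.
The bottom-left point is one-third across and two-thirds down within the crop:
x = 2501 + 1 × 663.00 ≈ 3164; y = 468 + 2 × 801.00 ≈ 2070.

x = 3164 px, y = 2070 px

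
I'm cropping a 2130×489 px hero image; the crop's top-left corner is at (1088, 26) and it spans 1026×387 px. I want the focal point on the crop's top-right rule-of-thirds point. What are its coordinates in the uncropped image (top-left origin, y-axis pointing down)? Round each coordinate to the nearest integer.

(1772, 155)

One third of the crop width 1026 is 342.00 px.
One third of the crop height 387 is 129.00 px.
The top-right point is two-thirds across and one-third down within the crop:
x = 1088 + 2 × 342.00 ≈ 1772; y = 26 + 1 × 129.00 ≈ 155.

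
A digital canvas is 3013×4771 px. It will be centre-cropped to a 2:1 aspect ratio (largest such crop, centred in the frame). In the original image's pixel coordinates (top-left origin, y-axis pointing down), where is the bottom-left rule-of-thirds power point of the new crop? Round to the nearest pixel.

(1004, 2637)

3013/4771 < 2/1, so the 2:1 crop keeps the full width 3013 and trims height to 3013 × 1/2 = 1506.50 px.
Top offset = (4771 − 1506.50)/2 = 1632.25 px; left offset = 0.
Bottom-left is one-third across and two-thirds down within the crop:
x = 0.00 + 1 × 3013.00/3 ≈ 1004; y = 1632.25 + 2 × 1506.50/3 ≈ 2637.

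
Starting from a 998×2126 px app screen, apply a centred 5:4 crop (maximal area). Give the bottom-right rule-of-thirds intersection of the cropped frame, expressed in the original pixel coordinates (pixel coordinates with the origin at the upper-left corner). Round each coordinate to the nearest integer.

998/2126 < 5/4, so the 5:4 crop keeps the full width 998 and trims height to 998 × 4/5 = 798.40 px.
Top offset = (2126 − 798.40)/2 = 663.80 px; left offset = 0.
Bottom-right is two-thirds across and two-thirds down within the crop:
x = 0.00 + 2 × 998.00/3 ≈ 665; y = 663.80 + 2 × 798.40/3 ≈ 1196.

x = 665 px, y = 1196 px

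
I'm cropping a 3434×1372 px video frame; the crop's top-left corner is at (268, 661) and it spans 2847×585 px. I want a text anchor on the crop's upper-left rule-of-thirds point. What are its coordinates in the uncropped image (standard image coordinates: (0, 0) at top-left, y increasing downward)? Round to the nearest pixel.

One third of the crop width 2847 is 949.00 px.
One third of the crop height 585 is 195.00 px.
The upper-left point is one-third across and one-third down within the crop:
x = 268 + 1 × 949.00 ≈ 1217; y = 661 + 1 × 195.00 ≈ 856.

x = 1217 px, y = 856 px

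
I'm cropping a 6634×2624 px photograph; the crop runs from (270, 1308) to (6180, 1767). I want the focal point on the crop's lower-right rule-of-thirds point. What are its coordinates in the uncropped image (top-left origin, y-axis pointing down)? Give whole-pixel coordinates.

Crop width = 6180 − 270 = 5910 px; one third is 1970.00 px.
Crop height = 1767 − 1308 = 459 px; one third is 153.00 px.
The lower-right point is two-thirds across and two-thirds down within the crop:
x = 270 + 2 × 1970.00 ≈ 4210; y = 1308 + 2 × 153.00 ≈ 1614.

(4210, 1614)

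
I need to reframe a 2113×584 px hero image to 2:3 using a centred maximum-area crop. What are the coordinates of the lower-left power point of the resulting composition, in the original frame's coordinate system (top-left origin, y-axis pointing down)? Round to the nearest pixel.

(992, 389)

2113/584 > 2/3, so the 2:3 crop keeps the full height 584 and trims width to 584 × 2/3 = 389.33 px.
Left offset = (2113 − 389.33)/2 = 861.83 px; top offset = 0.
Lower-left is one-third across and two-thirds down within the crop:
x = 861.83 + 1 × 389.33/3 ≈ 992; y = 0.00 + 2 × 584.00/3 ≈ 389.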